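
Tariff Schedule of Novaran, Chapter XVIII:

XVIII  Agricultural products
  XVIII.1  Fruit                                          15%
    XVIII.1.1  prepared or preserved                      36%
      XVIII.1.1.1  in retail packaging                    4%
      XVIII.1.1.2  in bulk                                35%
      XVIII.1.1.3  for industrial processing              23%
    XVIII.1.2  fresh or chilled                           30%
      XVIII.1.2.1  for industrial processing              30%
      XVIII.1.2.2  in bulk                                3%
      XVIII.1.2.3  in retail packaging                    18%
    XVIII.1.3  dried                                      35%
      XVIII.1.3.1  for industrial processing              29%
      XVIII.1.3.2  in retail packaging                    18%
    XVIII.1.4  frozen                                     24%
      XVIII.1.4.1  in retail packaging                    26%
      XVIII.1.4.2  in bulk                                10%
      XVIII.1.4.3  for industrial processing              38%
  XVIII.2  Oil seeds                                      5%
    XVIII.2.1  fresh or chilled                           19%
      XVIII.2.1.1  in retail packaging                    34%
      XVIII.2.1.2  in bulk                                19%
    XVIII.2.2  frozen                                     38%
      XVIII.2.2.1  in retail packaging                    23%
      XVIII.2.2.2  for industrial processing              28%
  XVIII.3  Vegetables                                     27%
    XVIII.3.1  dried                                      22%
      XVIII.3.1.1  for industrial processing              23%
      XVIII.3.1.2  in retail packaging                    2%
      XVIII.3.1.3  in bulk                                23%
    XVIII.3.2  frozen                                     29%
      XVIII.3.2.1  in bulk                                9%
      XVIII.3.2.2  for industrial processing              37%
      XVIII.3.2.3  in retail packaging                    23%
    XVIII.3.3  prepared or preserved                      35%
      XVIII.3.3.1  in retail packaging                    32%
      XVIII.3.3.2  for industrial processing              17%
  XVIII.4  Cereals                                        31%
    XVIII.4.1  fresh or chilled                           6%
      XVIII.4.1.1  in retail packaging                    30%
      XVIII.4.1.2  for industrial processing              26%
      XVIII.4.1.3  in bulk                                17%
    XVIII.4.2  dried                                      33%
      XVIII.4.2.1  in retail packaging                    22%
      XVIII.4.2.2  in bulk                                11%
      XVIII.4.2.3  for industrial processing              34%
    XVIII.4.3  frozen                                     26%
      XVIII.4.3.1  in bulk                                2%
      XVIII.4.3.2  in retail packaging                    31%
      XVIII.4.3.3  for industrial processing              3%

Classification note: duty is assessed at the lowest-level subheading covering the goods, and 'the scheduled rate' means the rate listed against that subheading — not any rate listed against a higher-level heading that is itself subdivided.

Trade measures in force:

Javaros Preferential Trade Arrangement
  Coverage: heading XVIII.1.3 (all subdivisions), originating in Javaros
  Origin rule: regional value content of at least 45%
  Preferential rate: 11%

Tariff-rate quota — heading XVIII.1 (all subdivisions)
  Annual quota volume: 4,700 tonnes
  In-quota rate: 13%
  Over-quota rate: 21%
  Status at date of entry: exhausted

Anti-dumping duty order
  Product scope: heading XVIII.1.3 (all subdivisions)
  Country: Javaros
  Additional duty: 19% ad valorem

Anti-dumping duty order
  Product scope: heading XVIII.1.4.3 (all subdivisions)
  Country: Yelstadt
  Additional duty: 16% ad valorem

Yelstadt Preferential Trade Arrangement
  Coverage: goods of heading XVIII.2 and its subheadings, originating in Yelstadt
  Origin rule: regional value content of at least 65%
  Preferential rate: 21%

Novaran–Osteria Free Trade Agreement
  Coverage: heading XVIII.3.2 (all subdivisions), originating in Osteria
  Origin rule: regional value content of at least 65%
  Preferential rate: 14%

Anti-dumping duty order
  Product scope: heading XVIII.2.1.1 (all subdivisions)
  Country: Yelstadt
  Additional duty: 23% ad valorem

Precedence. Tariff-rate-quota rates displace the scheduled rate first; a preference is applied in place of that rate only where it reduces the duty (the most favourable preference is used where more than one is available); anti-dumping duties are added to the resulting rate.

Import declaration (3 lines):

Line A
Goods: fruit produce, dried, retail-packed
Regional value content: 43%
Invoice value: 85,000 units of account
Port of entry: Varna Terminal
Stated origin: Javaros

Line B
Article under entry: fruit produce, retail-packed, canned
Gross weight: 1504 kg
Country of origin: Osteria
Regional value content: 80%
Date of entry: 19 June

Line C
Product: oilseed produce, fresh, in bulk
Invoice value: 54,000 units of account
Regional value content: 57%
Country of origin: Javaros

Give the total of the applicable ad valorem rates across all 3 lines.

Line A: fruit → XVIII.1; dried → XVIII.1.3; retail-packed → XVIII.1.3.2. Scheduled 18%. quota on XVIII.1 exhausted → over-quota 21%; Javaros agreement on XVIII.1.3: RVC < 45%; anti-dumping (Javaros, XVIII.1.3): +19%; total 21% + 19% = 40%. → 40%.
Line B: fruit → XVIII.1; canned → XVIII.1.1; retail-packed → XVIII.1.1.1. Scheduled 4%. quota on XVIII.1 exhausted → over-quota 21%; Osteria agreement on XVIII.3.2: XVIII.1.1.1 not covered. → 21%.
Line C: oilseed → XVIII.2; fresh → XVIII.2.1; in bulk → XVIII.2.1.2. Scheduled 19%. Javaros agreement on XVIII.1.3: XVIII.2.1.2 not covered. → 19%.
Sum: 40% + 21% + 19% = 80%.

80%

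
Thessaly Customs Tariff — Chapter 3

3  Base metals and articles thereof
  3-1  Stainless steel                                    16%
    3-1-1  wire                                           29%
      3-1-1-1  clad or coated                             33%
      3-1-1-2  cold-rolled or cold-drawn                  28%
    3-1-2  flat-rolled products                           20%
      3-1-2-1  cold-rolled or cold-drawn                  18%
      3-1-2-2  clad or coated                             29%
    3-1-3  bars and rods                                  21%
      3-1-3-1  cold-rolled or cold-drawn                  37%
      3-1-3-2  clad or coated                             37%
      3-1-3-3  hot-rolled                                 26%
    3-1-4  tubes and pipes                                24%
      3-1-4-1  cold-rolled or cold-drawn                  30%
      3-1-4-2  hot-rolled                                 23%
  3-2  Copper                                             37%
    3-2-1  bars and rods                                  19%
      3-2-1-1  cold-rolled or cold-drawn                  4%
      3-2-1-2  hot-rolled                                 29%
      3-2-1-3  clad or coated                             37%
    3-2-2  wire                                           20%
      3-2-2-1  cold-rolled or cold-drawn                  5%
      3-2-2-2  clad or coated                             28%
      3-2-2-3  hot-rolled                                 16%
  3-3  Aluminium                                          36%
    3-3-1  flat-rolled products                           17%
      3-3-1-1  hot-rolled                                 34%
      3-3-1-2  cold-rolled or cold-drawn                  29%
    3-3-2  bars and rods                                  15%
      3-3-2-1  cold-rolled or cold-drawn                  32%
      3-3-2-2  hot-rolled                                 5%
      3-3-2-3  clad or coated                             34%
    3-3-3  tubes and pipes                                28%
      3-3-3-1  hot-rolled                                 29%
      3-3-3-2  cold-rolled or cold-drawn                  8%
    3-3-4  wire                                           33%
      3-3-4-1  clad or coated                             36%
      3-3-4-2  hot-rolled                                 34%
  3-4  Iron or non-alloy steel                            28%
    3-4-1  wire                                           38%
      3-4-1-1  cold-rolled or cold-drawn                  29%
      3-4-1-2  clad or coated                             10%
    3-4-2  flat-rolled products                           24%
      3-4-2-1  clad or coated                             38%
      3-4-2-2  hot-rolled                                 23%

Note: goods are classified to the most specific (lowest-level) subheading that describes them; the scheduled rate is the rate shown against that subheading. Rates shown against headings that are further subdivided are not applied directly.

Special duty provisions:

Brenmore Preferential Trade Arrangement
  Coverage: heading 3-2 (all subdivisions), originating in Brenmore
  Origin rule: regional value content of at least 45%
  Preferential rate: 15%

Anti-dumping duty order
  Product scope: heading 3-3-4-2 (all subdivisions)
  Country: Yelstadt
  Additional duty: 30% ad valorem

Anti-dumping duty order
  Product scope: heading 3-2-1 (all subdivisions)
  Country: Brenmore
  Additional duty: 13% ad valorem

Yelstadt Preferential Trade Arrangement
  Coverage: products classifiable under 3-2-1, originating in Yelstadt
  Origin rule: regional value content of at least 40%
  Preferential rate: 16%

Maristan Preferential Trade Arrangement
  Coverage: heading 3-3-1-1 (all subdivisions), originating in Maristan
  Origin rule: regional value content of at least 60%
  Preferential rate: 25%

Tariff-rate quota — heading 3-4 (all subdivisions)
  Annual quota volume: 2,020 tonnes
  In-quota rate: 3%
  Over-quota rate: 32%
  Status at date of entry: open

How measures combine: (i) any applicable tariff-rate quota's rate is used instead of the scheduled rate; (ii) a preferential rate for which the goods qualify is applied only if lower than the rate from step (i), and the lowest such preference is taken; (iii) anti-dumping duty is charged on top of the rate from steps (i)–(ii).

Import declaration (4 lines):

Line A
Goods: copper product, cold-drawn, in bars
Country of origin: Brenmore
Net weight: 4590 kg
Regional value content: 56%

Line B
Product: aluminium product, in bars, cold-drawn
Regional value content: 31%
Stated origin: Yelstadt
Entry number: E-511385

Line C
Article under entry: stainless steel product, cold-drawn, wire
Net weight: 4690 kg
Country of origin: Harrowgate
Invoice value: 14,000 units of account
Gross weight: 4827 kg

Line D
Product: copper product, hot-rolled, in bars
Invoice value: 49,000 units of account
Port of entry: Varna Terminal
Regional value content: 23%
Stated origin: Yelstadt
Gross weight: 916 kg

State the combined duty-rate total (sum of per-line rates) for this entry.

106%

Line A: copper → 3-2; in bars → 3-2-1; cold-drawn → 3-2-1-1. Scheduled 4%. Brenmore agreement on 3-2: RVC ≥ 45% → 15% available; preference 15% not lower than 4% → no reduction; anti-dumping (Brenmore, 3-2-1): +13%; total 4% + 13% = 17%. → 17%.
Line B: aluminium → 3-3; in bars → 3-3-2; cold-drawn → 3-3-2-1. Scheduled 32%. Yelstadt agreement on 3-2-1: 3-3-2-1 not covered. → 32%.
Line C: stainless steel → 3-1; wire → 3-1-1; cold-drawn → 3-1-1-2. Scheduled 28%. No special measure applies. → 28%.
Line D: copper → 3-2; in bars → 3-2-1; hot-rolled → 3-2-1-2. Scheduled 29%. Yelstadt agreement on 3-2-1: RVC < 40%. → 29%.
Sum: 17% + 32% + 28% + 29% = 106%.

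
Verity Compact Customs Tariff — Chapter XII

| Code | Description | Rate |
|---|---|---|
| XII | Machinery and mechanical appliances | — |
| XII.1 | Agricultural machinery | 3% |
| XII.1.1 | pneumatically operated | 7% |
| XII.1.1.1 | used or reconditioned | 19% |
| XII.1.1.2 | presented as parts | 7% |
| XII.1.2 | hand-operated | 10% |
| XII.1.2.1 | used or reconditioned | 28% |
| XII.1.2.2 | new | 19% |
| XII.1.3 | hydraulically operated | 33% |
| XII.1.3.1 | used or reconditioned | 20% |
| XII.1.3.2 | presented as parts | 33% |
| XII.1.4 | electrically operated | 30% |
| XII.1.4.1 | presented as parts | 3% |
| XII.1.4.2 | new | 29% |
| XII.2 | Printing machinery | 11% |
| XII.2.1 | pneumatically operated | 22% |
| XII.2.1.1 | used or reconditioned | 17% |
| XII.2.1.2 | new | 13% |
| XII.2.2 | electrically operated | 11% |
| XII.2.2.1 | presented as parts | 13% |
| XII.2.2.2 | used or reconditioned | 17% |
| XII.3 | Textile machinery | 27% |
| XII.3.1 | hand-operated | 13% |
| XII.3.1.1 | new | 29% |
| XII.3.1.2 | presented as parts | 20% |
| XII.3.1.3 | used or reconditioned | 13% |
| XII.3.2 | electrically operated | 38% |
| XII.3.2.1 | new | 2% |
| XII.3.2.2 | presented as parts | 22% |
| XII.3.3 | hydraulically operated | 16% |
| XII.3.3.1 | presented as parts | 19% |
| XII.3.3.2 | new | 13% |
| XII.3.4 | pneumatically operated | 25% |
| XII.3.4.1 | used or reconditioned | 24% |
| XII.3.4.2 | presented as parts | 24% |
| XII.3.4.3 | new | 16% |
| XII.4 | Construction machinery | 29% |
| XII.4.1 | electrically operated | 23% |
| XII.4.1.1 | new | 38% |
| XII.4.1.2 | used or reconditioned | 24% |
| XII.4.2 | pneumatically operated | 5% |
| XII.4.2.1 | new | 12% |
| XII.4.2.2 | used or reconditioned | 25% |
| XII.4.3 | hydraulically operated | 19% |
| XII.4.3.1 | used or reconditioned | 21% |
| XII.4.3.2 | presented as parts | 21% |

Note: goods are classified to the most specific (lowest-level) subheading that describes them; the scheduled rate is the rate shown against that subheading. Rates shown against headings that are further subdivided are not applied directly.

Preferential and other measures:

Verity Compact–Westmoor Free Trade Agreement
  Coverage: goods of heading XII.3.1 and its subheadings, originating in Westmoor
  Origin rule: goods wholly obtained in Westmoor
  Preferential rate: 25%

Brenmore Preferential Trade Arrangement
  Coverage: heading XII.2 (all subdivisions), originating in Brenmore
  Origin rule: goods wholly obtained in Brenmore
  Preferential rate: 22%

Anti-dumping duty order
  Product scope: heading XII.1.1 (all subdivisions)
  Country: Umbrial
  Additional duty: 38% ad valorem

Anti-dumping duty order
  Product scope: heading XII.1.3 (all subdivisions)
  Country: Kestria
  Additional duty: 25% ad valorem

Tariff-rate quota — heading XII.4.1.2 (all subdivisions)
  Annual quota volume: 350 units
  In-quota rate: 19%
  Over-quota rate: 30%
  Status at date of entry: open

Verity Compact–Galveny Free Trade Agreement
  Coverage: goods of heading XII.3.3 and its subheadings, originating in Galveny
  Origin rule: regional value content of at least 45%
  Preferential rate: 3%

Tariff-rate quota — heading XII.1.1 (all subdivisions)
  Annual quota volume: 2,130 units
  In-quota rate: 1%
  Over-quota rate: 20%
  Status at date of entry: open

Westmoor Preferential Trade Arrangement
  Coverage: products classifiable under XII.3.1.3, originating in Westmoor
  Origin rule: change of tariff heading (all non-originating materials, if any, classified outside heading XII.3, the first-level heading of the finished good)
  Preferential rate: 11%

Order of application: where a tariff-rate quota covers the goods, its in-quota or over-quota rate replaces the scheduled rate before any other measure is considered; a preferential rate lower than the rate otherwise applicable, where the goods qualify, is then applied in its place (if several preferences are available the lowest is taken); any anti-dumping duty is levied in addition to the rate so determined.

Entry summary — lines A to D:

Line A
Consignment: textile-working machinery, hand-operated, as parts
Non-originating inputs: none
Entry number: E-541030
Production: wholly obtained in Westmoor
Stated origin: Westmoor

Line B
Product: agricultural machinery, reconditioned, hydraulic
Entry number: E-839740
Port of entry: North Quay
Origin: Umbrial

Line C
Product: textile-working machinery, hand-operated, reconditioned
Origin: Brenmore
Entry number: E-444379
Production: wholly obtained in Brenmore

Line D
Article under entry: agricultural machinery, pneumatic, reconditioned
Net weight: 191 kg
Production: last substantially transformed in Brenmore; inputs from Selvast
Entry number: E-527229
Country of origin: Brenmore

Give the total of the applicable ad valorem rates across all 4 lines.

54%

Line A: textile-working → XII.3; hand-operated → XII.3.1; as parts → XII.3.1.2. Scheduled 20%. Westmoor agreement on XII.3.1: wholly obtained → 25% available; Westmoor agreement on XII.3.1.3: XII.3.1.2 not covered; preference 25% not lower than 20% → no reduction. → 20%.
Line B: agricultural → XII.1; hydraulic → XII.1.3; reconditioned → XII.1.3.1. Scheduled 20%. No special measure applies. → 20%.
Line C: textile-working → XII.3; hand-operated → XII.3.1; reconditioned → XII.3.1.3. Scheduled 13%. Brenmore agreement on XII.2: XII.3.1.3 not covered. → 13%.
Line D: agricultural → XII.1; pneumatic → XII.1.1; reconditioned → XII.1.1.1. Scheduled 19%. quota on XII.1.1 open → in-quota 1%; Brenmore agreement on XII.2: XII.1.1.1 not covered. → 1%.
Sum: 20% + 20% + 13% + 1% = 54%.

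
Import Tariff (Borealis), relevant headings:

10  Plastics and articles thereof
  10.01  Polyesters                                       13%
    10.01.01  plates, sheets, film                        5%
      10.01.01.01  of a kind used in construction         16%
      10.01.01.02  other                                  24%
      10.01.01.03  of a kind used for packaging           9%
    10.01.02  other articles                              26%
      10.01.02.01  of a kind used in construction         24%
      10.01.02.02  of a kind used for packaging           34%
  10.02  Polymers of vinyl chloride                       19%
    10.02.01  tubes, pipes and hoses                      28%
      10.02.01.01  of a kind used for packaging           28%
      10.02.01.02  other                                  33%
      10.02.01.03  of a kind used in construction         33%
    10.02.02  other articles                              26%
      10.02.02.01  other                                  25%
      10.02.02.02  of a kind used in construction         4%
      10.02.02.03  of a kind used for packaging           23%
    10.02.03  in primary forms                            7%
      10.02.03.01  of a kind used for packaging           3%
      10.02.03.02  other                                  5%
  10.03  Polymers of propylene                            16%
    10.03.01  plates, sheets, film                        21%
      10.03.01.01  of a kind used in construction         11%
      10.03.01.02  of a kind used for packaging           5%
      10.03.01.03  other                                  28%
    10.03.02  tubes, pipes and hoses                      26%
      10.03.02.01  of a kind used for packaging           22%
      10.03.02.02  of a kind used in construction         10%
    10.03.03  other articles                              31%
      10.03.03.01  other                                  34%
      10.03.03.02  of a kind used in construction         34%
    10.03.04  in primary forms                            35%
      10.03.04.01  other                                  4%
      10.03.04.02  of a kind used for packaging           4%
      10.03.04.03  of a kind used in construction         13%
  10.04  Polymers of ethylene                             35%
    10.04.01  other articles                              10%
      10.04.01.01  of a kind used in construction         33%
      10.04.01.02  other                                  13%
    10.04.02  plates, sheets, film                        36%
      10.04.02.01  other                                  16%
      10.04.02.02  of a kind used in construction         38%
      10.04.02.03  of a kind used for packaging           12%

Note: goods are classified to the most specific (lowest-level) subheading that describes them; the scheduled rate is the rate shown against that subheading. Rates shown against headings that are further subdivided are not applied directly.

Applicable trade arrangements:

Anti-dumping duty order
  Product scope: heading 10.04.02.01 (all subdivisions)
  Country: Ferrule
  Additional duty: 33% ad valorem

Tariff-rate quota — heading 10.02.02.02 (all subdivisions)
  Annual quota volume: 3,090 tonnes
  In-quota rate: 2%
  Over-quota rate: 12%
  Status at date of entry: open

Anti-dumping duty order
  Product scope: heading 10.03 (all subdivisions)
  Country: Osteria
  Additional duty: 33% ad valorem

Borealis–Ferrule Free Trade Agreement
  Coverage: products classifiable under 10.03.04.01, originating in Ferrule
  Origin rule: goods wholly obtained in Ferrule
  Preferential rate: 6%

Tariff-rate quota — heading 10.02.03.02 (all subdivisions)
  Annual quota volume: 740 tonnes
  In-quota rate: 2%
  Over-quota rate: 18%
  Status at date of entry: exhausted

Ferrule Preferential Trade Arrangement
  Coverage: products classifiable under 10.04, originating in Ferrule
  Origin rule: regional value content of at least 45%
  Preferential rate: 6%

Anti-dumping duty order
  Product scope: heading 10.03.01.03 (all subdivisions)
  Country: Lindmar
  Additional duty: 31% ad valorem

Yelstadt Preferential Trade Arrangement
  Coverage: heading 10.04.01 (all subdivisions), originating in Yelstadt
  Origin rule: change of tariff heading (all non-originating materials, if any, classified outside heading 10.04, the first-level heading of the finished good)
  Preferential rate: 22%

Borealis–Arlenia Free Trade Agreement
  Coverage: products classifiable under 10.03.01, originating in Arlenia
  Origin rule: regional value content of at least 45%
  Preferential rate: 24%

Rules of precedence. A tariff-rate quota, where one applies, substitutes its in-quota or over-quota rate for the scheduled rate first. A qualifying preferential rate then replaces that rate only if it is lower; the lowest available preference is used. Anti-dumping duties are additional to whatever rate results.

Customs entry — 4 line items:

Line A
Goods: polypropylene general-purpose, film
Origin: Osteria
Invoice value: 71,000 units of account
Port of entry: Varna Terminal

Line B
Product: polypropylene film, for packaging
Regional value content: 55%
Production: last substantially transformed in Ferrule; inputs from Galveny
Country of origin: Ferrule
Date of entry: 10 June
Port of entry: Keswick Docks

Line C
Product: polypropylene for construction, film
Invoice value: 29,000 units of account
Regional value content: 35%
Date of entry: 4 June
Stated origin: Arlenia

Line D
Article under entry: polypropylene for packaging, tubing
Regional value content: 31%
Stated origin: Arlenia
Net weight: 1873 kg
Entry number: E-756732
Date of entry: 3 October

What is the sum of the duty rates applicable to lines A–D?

99%

Line A: polypropylene → 10.03; film → 10.03.01; general-purpose → 10.03.01.03. Scheduled 28%. anti-dumping (Osteria, 10.03): +33%; total 28% + 33% = 61%. → 61%.
Line B: polypropylene → 10.03; film → 10.03.01; for packaging → 10.03.01.02. Scheduled 5%. Ferrule agreement on 10.03.04.01: 10.03.01.02 not covered; Ferrule agreement on 10.04: 10.03.01.02 not covered. → 5%.
Line C: polypropylene → 10.03; film → 10.03.01; for construction → 10.03.01.01. Scheduled 11%. Arlenia agreement on 10.03.01: RVC < 45%. → 11%.
Line D: polypropylene → 10.03; tubing → 10.03.02; for packaging → 10.03.02.01. Scheduled 22%. Arlenia agreement on 10.03.01: 10.03.02.01 not covered. → 22%.
Sum: 61% + 5% + 11% + 22% = 99%.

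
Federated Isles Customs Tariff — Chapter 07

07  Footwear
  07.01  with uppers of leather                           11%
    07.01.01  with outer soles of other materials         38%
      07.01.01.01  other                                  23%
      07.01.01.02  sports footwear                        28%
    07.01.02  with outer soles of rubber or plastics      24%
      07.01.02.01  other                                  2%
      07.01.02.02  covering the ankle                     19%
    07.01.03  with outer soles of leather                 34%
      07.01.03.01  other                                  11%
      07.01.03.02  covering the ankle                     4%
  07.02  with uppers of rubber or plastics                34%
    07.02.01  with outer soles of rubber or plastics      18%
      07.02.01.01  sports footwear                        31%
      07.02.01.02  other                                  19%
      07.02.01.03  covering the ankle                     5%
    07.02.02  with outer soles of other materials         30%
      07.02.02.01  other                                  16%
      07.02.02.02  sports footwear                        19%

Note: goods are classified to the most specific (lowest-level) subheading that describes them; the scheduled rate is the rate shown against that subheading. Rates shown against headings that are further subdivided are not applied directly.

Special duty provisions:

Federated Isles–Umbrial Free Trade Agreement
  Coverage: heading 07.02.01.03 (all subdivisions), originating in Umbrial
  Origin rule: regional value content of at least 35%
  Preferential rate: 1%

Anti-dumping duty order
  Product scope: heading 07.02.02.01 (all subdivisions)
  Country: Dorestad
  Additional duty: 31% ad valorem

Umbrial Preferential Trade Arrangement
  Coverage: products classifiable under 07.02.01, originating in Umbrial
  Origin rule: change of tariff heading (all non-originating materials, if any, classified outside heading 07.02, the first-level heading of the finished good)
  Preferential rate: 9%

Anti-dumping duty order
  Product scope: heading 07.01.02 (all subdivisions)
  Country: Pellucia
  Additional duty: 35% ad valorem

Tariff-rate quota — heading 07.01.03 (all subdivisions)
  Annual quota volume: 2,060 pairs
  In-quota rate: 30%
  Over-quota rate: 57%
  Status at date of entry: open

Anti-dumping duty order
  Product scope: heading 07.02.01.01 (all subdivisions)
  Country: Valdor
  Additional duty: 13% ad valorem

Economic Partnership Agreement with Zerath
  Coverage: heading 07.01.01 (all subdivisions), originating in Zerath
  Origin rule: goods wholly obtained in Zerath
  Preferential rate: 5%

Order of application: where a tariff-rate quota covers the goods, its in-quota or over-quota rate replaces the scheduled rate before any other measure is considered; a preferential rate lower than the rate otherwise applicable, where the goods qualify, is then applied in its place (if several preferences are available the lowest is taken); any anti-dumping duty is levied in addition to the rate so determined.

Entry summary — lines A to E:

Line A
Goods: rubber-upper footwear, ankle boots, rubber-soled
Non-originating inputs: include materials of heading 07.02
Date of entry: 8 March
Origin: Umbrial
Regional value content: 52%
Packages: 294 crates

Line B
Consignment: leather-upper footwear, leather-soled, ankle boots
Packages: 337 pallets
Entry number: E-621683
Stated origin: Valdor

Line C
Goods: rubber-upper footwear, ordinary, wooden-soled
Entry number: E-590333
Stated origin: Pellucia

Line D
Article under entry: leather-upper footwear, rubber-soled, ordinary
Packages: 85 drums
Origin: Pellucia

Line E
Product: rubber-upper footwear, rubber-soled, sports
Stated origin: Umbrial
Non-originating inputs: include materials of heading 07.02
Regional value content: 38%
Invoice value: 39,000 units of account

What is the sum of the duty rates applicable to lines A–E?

Line A: rubber-upper → 07.02; rubber-soled → 07.02.01; ankle boots → 07.02.01.03. Scheduled 5%. Umbrial agreement on 07.02.01.03: RVC ≥ 35% → 1% available; Umbrial agreement on 07.02.01: CTH not met; preferential 1%. → 1%.
Line B: leather-upper → 07.01; leather-soled → 07.01.03; ankle boots → 07.01.03.02. Scheduled 4%. quota on 07.01.03 open → in-quota 30%. → 30%.
Line C: rubber-upper → 07.02; wooden-soled → 07.02.02; ordinary → 07.02.02.01. Scheduled 16%. No special measure applies. → 16%.
Line D: leather-upper → 07.01; rubber-soled → 07.01.02; ordinary → 07.01.02.01. Scheduled 2%. anti-dumping (Pellucia, 07.01.02): +35%; total 2% + 35% = 37%. → 37%.
Line E: rubber-upper → 07.02; rubber-soled → 07.02.01; sports → 07.02.01.01. Scheduled 31%. Umbrial agreement on 07.02.01.03: 07.02.01.01 not covered; Umbrial agreement on 07.02.01: CTH not met. → 31%.
Sum: 1% + 30% + 16% + 37% + 31% = 115%.

115%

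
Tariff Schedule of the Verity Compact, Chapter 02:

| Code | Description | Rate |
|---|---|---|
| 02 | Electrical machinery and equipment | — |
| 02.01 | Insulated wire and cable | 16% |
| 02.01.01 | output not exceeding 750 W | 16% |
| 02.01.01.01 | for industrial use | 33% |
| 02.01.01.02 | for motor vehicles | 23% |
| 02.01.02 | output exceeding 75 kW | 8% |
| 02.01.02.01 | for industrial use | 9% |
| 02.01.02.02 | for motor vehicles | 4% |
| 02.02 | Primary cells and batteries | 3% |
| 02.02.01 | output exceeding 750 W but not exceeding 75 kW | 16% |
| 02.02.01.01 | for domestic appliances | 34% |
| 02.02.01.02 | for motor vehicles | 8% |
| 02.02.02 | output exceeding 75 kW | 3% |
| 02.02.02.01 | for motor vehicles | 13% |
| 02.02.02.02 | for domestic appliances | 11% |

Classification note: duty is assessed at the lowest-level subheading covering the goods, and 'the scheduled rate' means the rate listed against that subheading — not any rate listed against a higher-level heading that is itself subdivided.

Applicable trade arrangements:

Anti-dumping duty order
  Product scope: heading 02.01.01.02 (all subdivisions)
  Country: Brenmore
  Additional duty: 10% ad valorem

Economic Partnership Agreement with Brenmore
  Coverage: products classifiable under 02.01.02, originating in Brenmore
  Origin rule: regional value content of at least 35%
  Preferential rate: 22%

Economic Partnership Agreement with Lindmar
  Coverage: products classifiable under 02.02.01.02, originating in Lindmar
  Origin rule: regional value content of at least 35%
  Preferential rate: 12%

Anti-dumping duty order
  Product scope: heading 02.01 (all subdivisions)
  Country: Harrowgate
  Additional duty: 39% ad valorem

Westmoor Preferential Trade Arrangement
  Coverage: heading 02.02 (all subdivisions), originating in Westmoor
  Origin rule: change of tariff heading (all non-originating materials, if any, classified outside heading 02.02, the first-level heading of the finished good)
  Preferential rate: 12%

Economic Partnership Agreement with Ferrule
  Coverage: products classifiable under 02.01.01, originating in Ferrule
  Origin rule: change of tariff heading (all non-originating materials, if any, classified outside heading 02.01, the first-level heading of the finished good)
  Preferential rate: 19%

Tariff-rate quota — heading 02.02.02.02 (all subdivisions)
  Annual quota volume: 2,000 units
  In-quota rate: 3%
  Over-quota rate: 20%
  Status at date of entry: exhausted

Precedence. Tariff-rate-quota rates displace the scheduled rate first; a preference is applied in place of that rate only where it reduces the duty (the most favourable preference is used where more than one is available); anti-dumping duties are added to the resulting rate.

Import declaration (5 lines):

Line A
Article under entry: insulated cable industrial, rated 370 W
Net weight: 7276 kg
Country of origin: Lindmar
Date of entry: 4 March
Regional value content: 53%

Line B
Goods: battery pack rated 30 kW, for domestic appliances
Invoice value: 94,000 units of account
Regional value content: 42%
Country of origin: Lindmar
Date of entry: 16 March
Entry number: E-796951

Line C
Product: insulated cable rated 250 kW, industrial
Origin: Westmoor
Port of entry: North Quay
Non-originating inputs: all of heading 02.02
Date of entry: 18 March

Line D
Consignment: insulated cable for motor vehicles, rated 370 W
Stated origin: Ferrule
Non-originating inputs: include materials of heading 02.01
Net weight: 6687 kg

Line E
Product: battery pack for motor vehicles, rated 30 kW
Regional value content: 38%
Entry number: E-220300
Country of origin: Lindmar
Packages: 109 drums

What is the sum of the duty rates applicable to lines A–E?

Line A: insulated cable → 02.01; rated 370 W → 02.01.01; industrial → 02.01.01.01. Scheduled 33%. Lindmar agreement on 02.02.01.02: 02.01.01.01 not covered. → 33%.
Line B: battery pack → 02.02; rated 30 kW → 02.02.01; for domestic appliances → 02.02.01.01. Scheduled 34%. Lindmar agreement on 02.02.01.02: 02.02.01.01 not covered. → 34%.
Line C: insulated cable → 02.01; rated 250 kW → 02.01.02; industrial → 02.01.02.01. Scheduled 9%. Westmoor agreement on 02.02: 02.01.02.01 not covered. → 9%.
Line D: insulated cable → 02.01; rated 370 W → 02.01.01; for motor vehicles → 02.01.01.02. Scheduled 23%. Ferrule agreement on 02.01.01: CTH not met. → 23%.
Line E: battery pack → 02.02; rated 30 kW → 02.02.01; for motor vehicles → 02.02.01.02. Scheduled 8%. Lindmar agreement on 02.02.01.02: RVC ≥ 35% → 12% available; preference 12% not lower than 8% → no reduction. → 8%.
Sum: 33% + 34% + 9% + 23% + 8% = 107%.

107%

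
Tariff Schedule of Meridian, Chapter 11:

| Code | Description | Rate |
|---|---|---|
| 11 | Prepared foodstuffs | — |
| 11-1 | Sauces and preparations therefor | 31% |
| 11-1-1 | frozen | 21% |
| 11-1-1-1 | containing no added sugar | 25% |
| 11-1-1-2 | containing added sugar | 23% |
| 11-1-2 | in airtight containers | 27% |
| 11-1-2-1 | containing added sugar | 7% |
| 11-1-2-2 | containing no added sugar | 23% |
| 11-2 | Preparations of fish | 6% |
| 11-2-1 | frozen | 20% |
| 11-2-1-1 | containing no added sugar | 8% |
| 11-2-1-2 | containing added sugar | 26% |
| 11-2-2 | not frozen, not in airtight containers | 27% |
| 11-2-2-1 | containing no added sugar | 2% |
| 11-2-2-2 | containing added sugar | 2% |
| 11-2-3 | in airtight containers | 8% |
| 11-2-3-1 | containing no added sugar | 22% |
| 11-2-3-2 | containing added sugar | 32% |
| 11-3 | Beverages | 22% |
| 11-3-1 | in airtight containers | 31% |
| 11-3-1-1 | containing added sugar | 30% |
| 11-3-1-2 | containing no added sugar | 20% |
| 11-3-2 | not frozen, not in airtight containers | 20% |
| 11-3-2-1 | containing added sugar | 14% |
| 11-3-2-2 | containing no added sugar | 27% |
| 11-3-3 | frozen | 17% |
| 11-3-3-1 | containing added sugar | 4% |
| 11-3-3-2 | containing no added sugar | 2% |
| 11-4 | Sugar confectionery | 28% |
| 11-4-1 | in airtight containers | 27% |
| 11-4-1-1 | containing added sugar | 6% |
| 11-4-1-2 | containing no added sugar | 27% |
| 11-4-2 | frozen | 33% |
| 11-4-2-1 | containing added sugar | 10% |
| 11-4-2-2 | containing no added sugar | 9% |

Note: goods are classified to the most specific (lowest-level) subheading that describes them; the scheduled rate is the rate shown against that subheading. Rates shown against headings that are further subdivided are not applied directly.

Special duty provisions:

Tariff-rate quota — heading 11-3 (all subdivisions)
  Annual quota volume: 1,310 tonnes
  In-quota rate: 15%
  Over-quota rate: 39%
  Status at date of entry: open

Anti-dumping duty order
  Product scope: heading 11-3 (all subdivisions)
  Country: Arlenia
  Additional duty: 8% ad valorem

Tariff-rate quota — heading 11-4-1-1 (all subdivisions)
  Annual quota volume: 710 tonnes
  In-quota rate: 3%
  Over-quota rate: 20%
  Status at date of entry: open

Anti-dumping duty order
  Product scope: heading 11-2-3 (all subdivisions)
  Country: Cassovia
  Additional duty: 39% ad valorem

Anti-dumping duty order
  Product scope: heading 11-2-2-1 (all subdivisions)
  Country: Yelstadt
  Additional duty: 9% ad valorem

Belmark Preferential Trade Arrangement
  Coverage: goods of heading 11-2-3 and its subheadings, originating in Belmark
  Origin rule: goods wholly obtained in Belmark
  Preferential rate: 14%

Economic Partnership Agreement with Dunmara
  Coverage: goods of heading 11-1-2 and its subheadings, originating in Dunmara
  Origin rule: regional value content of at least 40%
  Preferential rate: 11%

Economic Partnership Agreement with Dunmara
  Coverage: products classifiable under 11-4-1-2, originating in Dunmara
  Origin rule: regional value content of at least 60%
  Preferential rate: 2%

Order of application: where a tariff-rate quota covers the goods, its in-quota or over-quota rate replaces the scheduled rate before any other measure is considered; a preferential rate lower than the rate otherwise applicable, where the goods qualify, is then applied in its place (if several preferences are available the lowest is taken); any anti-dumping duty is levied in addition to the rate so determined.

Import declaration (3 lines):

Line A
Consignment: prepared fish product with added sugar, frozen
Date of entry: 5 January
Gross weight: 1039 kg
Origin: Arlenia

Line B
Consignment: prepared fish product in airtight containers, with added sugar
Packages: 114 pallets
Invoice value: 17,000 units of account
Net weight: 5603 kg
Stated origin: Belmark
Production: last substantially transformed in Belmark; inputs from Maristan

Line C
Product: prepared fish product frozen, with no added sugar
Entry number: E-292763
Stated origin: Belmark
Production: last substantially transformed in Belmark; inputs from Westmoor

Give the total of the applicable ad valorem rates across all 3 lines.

66%

Line A: prepared fish product → 11-2; frozen → 11-2-1; with added sugar → 11-2-1-2. Scheduled 26%. No special measure applies. → 26%.
Line B: prepared fish product → 11-2; in airtight containers → 11-2-3; with added sugar → 11-2-3-2. Scheduled 32%. Belmark agreement on 11-2-3: not wholly obtained. → 32%.
Line C: prepared fish product → 11-2; frozen → 11-2-1; with no added sugar → 11-2-1-1. Scheduled 8%. Belmark agreement on 11-2-3: 11-2-1-1 not covered. → 8%.
Sum: 26% + 32% + 8% = 66%.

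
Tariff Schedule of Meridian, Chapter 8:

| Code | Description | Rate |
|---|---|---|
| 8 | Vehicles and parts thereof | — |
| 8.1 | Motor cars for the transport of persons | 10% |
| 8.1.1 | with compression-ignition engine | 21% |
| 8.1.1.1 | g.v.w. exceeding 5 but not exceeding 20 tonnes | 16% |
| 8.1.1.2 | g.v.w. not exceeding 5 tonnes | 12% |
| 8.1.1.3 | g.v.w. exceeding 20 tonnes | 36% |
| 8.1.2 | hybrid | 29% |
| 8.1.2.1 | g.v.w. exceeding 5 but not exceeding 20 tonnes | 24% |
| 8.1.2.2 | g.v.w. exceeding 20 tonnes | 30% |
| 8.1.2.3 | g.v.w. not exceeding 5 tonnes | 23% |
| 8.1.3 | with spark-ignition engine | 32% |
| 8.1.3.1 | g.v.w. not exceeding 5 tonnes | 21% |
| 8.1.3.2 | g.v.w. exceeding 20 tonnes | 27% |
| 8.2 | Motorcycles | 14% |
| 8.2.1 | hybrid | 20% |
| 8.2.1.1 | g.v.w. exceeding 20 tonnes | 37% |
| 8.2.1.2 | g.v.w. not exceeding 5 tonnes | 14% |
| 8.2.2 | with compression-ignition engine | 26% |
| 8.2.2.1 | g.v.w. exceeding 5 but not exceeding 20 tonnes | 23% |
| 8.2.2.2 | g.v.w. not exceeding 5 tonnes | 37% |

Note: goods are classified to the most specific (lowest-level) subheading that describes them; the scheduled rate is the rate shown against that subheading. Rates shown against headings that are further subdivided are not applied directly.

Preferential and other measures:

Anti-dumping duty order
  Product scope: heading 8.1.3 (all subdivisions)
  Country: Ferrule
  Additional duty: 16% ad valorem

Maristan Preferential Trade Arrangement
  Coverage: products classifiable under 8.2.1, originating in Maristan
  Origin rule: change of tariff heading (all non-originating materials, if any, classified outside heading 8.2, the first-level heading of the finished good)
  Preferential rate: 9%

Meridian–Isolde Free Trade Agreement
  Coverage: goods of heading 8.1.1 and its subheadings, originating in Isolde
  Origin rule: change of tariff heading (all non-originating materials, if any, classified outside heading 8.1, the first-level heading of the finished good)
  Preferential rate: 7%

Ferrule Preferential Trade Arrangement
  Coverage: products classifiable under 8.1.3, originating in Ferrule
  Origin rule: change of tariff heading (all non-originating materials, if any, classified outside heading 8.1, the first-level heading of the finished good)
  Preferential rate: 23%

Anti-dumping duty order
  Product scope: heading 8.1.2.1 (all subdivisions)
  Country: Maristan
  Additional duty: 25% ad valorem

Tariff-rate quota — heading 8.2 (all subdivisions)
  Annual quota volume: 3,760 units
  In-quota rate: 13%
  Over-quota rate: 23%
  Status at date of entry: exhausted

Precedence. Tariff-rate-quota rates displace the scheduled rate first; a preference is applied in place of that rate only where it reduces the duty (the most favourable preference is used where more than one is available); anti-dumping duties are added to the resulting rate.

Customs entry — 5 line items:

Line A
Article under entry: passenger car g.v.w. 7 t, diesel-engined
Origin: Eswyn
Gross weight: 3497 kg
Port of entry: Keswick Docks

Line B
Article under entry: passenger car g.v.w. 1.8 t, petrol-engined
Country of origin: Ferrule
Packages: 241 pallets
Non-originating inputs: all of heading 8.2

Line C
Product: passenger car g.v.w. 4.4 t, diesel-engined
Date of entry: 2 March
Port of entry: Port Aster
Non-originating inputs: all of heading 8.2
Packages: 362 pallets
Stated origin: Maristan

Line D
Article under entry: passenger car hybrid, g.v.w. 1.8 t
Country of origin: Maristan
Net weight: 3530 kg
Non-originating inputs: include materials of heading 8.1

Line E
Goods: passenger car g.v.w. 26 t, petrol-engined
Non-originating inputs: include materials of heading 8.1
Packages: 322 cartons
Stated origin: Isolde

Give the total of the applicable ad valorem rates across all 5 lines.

Line A: passenger car → 8.1; diesel-engined → 8.1.1; g.v.w. 7 t → 8.1.1.1. Scheduled 16%. No special measure applies. → 16%.
Line B: passenger car → 8.1; petrol-engined → 8.1.3; g.v.w. 1.8 t → 8.1.3.1. Scheduled 21%. Ferrule agreement on 8.1.3: CTH met → 23% available; preference 23% not lower than 21% → no reduction; anti-dumping (Ferrule, 8.1.3): +16%; total 21% + 16% = 37%. → 37%.
Line C: passenger car → 8.1; diesel-engined → 8.1.1; g.v.w. 4.4 t → 8.1.1.2. Scheduled 12%. Maristan agreement on 8.2.1: 8.1.1.2 not covered. → 12%.
Line D: passenger car → 8.1; hybrid → 8.1.2; g.v.w. 1.8 t → 8.1.2.3. Scheduled 23%. Maristan agreement on 8.2.1: 8.1.2.3 not covered. → 23%.
Line E: passenger car → 8.1; petrol-engined → 8.1.3; g.v.w. 26 t → 8.1.3.2. Scheduled 27%. Isolde agreement on 8.1.1: 8.1.3.2 not covered. → 27%.
Sum: 16% + 37% + 12% + 23% + 27% = 115%.

115%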